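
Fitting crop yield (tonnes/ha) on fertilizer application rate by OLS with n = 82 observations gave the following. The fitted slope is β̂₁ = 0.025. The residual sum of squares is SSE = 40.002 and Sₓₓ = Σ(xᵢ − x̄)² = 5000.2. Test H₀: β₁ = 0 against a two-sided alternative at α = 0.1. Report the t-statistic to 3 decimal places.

MSE = SSE/(n − 2) = 40.002/80 = 0.500025.
SE(β̂₁) = √(MSE/Sₓₓ) = √(0.500025/5000.2) = 0.01.
t = 0.025 / 0.01 = 2.500.
df = n − 2 = 80.
Two-sided p ≈ 0.0145, which is < 0.1, so reject H₀.
There is evidence that fertilizer application rate is associated with crop yield.

t = 2.500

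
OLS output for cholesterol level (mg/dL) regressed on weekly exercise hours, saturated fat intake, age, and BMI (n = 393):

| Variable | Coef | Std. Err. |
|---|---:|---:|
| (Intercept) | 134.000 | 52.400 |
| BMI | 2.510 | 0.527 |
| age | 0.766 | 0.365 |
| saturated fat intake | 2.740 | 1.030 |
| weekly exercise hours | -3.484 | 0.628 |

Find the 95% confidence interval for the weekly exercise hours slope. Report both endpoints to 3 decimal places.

Read off: b = -3.484, SE = 0.628 for weekly exercise hours.
df = n − k − 1 = 393 − 4 − 1 = 388.
t* = t_{0.025, 388} = 1.966097.
Margin = t* × SE = 1.966097 × 0.628 = 1.23471.
CI: -3.484 ± 1.23471 → (-4.719, -2.249).

(-4.719, -2.249)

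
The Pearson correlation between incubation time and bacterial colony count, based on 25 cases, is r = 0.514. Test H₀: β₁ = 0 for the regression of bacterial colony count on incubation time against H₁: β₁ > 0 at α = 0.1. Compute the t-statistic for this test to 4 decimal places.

t = 2.8737

t = r·√(n − 2)/√(1 − r²) = 0.514·√23/√0.735804 = 2.8737.
df = n − 2 = 23.
One-sided p ≈ 0.0043, which is < 0.1, so reject H₀.
There is evidence of a linear association between incubation time and bacterial colony count.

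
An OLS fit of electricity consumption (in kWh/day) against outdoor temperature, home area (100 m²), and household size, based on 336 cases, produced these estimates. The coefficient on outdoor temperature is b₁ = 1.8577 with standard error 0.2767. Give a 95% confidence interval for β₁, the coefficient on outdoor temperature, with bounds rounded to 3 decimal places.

(1.313, 2.402)

df = n − k − 1 = 336 − 3 − 1 = 332.
t* = t_{0.025, 332} = 1.967135.
Margin = t* × SE = 1.967135 × 0.2767 = 0.54431.
CI: 1.8577 ± 0.54431 → (1.313, 2.402).
With 95% confidence, each one-unit increase in outdoor temperature is associated with a change of between 1.313 and 2.402 kWh/day in electricity consumption, holding the other predictors fixed.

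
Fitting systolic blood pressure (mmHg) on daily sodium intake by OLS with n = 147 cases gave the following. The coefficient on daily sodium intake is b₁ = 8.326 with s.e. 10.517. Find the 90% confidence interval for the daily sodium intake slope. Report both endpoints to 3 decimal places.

df = n − 2 = 147 − 2 = 145.
t* = t_{0.05, 145} = 1.65543.
Margin = t* × SE = 1.65543 × 10.517 = 17.41016.
CI: 8.326 ± 17.41016 → (-9.084, 25.736).
With 90% confidence, each one-unit increase in daily sodium intake is associated with a change of between -9.084 and 25.736 mmHg in systolic blood pressure.

(-9.084, 25.736)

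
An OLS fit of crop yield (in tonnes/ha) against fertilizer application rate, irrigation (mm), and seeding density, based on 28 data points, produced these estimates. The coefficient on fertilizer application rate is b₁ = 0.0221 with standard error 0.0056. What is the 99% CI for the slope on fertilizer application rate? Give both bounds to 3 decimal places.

(0.006, 0.038)

df = n − k − 1 = 28 − 3 − 1 = 24.
t* = t_{0.005, 24} = 2.79694.
Margin = t* × SE = 2.79694 × 0.0056 = 0.01566.
CI: 0.0221 ± 0.01566 → (0.006, 0.038).
With 99% confidence, each one-unit increase in fertilizer application rate is associated with a change of between 0.006 and 0.038 tonnes/ha in crop yield, holding the other predictors fixed.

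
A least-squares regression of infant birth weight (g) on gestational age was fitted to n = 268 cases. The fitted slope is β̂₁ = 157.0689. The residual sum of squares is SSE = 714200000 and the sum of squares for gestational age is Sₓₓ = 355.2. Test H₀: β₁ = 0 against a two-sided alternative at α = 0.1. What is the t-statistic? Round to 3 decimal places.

MSE = SSE/(n − 2) = 714200000/266 = 2.68496e+06.
SE(β̂₁) = √(MSE/Sₓₓ) = √(2.68496e+06/355.2) = 86.9426.
t = 157.0689 / 86.9426 = 1.807.
df = n − 2 = 266.
Two-sided p ≈ 0.0720, which is < 0.1, so reject H₀.
There is evidence that gestational age is associated with infant birth weight.

t = 1.807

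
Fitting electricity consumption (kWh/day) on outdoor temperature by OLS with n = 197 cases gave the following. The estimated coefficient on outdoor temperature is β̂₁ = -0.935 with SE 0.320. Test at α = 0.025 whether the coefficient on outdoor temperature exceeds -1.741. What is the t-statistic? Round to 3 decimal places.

H₀: β₁ = -1.741 vs H₁: β₁ > -1.741.
t = (β̂₁ − β₁⁰)/SE = (-0.935 − (-1.741)) / 0.320 = 2.519.
df = n − 2 = 197 − 2 = 195.
One-sided p ≈ 0.0063, which is < 0.025, so reject H₀.
There is evidence that the true slope on outdoor temperature exceeds -1.741 kWh/day per unit.

t = 2.519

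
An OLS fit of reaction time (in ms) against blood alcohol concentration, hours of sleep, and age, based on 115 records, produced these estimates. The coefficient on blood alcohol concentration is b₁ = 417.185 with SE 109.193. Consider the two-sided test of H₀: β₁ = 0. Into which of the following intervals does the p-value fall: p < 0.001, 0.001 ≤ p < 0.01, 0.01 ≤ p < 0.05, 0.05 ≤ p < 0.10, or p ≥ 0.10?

t = 417.185 / 109.193 = 3.821.
df = n − k − 1 = 115 − 3 − 1 = 111.
Two-sided p = 2·P(T_{111} > |t|) ≈ 0.0002.
So p < 0.001.

p < 0.001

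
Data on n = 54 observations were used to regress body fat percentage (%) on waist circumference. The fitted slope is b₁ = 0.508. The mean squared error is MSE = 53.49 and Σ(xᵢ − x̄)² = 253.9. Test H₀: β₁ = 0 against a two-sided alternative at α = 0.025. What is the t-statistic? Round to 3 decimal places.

t = 1.107

SE(b₁) = √(MSE/Sₓₓ) = √(53.49/253.9) = 0.458992.
t = 0.508 / 0.458992 = 1.107.
df = n − 2 = 52.
Two-sided p ≈ 0.2735, which is ≥ 0.025, so fail to reject H₀.
The data do not give significant evidence of an association between waist circumference and body fat percentage.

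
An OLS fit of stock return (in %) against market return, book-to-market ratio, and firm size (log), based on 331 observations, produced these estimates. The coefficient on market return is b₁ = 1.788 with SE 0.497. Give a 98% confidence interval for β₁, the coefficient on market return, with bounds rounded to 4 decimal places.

(0.6261, 2.9499)

df = n − k − 1 = 331 − 3 − 1 = 327.
t* = t_{0.01, 327} = 2.337805.
Margin = t* × SE = 2.337805 × 0.497 = 1.161889.
CI: 1.788 ± 1.161889 → (0.6261, 2.9499).
With 98% confidence, each one-unit increase in market return is associated with a change of between 0.6261 and 2.9499 % in stock return, holding the other predictors fixed.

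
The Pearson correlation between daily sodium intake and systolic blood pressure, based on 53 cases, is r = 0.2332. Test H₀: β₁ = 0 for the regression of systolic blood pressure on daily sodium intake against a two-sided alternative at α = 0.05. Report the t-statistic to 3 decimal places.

t = r·√(n − 2)/√(1 − r²) = 0.2332·√51/√0.945618 = 1.713.
df = n − 2 = 51.
Two-sided p ≈ 0.0929, which is ≥ 0.05, so fail to reject H₀.
The data do not give significant evidence of a linear association between daily sodium intake and systolic blood pressure.

t = 1.713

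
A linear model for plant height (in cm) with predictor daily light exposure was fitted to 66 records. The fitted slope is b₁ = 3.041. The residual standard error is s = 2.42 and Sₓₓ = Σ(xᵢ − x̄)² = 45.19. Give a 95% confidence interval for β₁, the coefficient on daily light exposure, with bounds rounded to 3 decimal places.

(2.322, 3.760)

SE(b₁) = s/√Sₓₓ = 2.42/√45.19 = 0.359993.
df = n − 2 = 64.
t* = t_{0.025, 64} = 1.99773.
Margin = t* × SE = 1.99773 × 0.359993 = 0.71917.
CI: 3.041 ± 0.71917 → (2.322, 3.760).
With 95% confidence, each one-unit increase in daily light exposure is associated with a change of between 2.322 and 3.760 cm in plant height.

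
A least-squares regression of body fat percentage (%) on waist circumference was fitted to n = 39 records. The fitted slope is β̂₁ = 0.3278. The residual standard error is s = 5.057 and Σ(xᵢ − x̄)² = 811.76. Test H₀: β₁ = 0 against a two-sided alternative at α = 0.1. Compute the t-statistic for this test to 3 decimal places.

SE(β̂₁) = s/√Sₓₓ = 5.057/√811.76 = 0.177492.
t = 0.3278 / 0.177492 = 1.847.
df = n − 2 = 37.
Two-sided p ≈ 0.0728, which is < 0.1, so reject H₀.
There is evidence that waist circumference is associated with body fat percentage.

t = 1.847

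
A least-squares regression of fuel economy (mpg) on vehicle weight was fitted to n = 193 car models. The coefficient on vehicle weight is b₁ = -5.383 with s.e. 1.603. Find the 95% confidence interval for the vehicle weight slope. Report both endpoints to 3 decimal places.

df = n − 2 = 193 − 2 = 191.
t* = t_{0.025, 191} = 1.972462.
Margin = t* × SE = 1.972462 × 1.603 = 3.16186.
CI: -5.383 ± 3.16186 → (-8.545, -2.221).
With 95% confidence, each one-unit increase in vehicle weight is associated with a change of between -8.545 and -2.221 mpg in fuel economy.

(-8.545, -2.221)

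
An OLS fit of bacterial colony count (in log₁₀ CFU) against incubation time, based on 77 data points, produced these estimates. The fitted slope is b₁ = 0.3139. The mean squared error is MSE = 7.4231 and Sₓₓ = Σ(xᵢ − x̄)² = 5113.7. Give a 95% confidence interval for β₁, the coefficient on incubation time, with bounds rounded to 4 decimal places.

SE(b₁) = √(MSE/Sₓₓ) = √(7.4231/5113.7) = 0.0381.
df = n − 2 = 75.
t* = t_{0.025, 75} = 1.992102.
Margin = t* × SE = 1.992102 × 0.0381 = 0.075899.
CI: 0.3139 ± 0.075899 → (0.2380, 0.3898).
With 95% confidence, each one-unit increase in incubation time is associated with a change of between 0.2380 and 0.3898 log₁₀ CFU in bacterial colony count.

(0.2380, 0.3898)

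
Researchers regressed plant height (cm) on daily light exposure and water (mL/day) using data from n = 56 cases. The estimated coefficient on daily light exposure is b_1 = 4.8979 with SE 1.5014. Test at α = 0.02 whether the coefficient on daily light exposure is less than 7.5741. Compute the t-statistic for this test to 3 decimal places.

t = -1.782

H₀: β₁ = 7.5741 vs H₁: β₁ < 7.5741.
t = (b_1 − β₁⁰)/SE = (4.8979 − 7.5741) / 1.5014 = -1.782.
df = n − k − 1 = 56 − 2 − 1 = 53.
One-sided p ≈ 0.0402, which is ≥ 0.02, so fail to reject H₀.
The data do not give significant evidence that the true slope on daily light exposure is below 7.5741 cm per unit, holding the other predictors fixed.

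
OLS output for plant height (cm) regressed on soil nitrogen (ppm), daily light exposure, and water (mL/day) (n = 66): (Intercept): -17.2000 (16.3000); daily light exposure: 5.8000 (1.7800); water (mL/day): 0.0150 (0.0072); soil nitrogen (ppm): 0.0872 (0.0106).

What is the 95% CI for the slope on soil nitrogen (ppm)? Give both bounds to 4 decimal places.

(0.0660, 0.1084)

Read off: b = 0.0872, SE = 0.0106 for soil nitrogen (ppm).
df = n − k − 1 = 66 − 3 − 1 = 62.
t* = t_{0.025, 62} = 1.998972.
Margin = t* × SE = 1.998972 × 0.0106 = 0.021189.
CI: 0.0872 ± 0.021189 → (0.0660, 0.1084).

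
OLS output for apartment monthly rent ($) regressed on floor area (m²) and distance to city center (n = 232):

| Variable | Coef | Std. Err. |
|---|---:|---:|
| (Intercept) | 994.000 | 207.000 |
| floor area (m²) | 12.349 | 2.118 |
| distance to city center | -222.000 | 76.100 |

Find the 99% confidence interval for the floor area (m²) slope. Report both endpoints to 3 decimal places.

Read off: b = 12.349, SE = 2.118 for floor area (m²).
df = n − k − 1 = 232 − 2 − 1 = 229.
t* = t_{0.005, 229} = 2.597468.
Margin = t* × SE = 2.597468 × 2.118 = 5.50144.
CI: 12.349 ± 5.50144 → (6.848, 17.850).

(6.848, 17.850)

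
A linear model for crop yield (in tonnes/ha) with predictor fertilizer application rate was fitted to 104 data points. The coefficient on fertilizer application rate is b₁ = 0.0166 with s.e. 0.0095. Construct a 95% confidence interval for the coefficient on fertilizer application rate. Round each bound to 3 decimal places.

(-0.002, 0.035)

df = n − 2 = 104 − 2 = 102.
t* = t_{0.025, 102} = 1.983495.
Margin = t* × SE = 1.983495 × 0.0095 = 0.01884.
CI: 0.0166 ± 0.01884 → (-0.002, 0.035).
With 95% confidence, each one-unit increase in fertilizer application rate is associated with a change of between -0.002 and 0.035 tonnes/ha in crop yield.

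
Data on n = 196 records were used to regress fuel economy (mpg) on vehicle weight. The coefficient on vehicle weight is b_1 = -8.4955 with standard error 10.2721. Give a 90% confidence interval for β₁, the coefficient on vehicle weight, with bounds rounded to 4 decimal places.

(-25.4727, 8.4817)

df = n − 2 = 196 − 2 = 194.
t* = t_{0.05, 194} = 1.652746.
Margin = t* × SE = 1.652746 × 10.2721 = 16.977172.
CI: -8.4955 ± 16.977172 → (-25.4727, 8.4817).
With 90% confidence, each one-unit increase in vehicle weight is associated with a change of between -25.4727 and 8.4817 mpg in fuel economy.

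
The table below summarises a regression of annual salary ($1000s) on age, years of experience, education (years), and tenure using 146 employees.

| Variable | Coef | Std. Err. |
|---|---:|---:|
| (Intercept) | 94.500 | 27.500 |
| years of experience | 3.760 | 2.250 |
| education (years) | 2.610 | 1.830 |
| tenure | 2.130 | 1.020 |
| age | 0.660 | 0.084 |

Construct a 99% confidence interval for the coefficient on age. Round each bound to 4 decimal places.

Read off: b = 0.660, SE = 0.084 for age.
df = n − k − 1 = 146 − 4 − 1 = 141.
t* = t_{0.005, 141} = 2.611147.
Margin = t* × SE = 2.611147 × 0.084 = 0.219336.
CI: 0.660 ± 0.219336 → (0.4407, 0.8793).

(0.4407, 0.8793)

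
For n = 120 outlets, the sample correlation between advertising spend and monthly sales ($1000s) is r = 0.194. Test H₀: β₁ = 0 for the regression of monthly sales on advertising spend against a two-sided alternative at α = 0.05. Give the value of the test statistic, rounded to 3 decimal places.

t = r·√(n − 2)/√(1 − r²) = 0.194·√118/√0.962364 = 2.148.
df = n − 2 = 118.
Two-sided p ≈ 0.0337, which is < 0.05, so reject H₀.
There is evidence of a linear association between advertising spend and monthly sales.

t = 2.148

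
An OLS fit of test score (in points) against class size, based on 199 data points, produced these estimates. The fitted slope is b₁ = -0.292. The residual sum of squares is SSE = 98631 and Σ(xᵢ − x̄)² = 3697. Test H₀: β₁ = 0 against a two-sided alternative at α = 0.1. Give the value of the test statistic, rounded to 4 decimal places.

MSE = SSE/(n − 2) = 98631/197 = 500.665.
SE(b₁) = √(MSE/Sₓₓ) = √(500.665/3697) = 0.368001.
t = -0.292 / 0.368001 = -0.7935.
df = n − 2 = 197.
Two-sided p ≈ 0.4285, which is ≥ 0.1, so fail to reject H₀.
The data do not give significant evidence of an association between class size and test score.

t = -0.7935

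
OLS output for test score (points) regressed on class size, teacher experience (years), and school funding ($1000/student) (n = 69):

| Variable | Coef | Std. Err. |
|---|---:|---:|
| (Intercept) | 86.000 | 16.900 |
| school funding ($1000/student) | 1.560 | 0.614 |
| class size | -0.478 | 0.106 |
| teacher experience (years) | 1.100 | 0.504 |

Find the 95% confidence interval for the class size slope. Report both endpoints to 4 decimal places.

Read off: b = -0.478, SE = 0.106 for class size.
df = n − k − 1 = 69 − 3 − 1 = 65.
t* = t_{0.025, 65} = 1.997138.
Margin = t* × SE = 1.997138 × 0.106 = 0.211697.
CI: -0.478 ± 0.211697 → (-0.6897, -0.2663).

(-0.6897, -0.2663)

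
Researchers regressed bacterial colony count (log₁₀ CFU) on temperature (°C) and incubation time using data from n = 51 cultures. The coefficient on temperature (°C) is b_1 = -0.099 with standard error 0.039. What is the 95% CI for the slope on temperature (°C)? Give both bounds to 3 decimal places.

df = n − k − 1 = 51 − 2 − 1 = 48.
t* = t_{0.025, 48} = 2.010635.
Margin = t* × SE = 2.010635 × 0.039 = 0.07841.
CI: -0.099 ± 0.07841 → (-0.177, -0.021).
With 95% confidence, each one-unit increase in temperature (°C) is associated with a change of between -0.177 and -0.021 log₁₀ CFU in bacterial colony count, holding the other predictors fixed.

(-0.177, -0.021)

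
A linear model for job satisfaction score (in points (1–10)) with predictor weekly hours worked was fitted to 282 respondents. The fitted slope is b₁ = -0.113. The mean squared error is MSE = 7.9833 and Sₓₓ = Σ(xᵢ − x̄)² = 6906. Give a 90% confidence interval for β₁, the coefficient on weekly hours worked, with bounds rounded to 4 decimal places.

SE(b₁) = √(MSE/Sₓₓ) = √(7.9833/6906) = 0.0339999.
df = n − 2 = 280.
t* = t_{0.05, 280} = 1.650314.
Margin = t* × SE = 1.650314 × 0.0339999 = 0.056111.
CI: -0.113 ± 0.056111 → (-0.1691, -0.0569).
With 90% confidence, each one-unit increase in weekly hours worked is associated with a change of between -0.1691 and -0.0569 points (1–10) in job satisfaction score.

(-0.1691, -0.0569)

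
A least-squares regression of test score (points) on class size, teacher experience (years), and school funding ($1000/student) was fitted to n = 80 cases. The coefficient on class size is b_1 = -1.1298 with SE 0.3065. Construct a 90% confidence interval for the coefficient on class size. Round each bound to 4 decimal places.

(-1.6402, -0.6194)

df = n − k − 1 = 80 − 3 − 1 = 76.
t* = t_{0.05, 76} = 1.665151.
Margin = t* × SE = 1.665151 × 0.3065 = 0.510369.
CI: -1.1298 ± 0.510369 → (-1.6402, -0.6194).
With 90% confidence, each one-unit increase in class size is associated with a change of between -1.6402 and -0.6194 points in test score, holding the other predictors fixed.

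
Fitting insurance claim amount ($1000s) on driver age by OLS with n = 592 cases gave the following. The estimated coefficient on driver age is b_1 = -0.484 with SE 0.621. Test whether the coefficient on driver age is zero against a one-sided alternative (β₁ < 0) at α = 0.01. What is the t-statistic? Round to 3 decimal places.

H₀: β₁ = 0 vs H₁: β₁ < 0.
t = (b_1 − β₁⁰)/SE = -0.484 / 0.621 = -0.779.
df = n − 2 = 592 − 2 = 590.
One-sided p ≈ 0.2180, which is ≥ 0.01, so fail to reject H₀.
The data do not give significant evidence that the true slope on driver age is negative.

t = -0.779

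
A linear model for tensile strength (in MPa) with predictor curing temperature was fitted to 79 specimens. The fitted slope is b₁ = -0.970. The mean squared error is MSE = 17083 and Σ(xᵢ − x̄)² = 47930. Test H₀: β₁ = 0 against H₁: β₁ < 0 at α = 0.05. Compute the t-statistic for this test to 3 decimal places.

t = -1.625

SE(b₁) = √(MSE/Sₓₓ) = √(17083/47930) = 0.597006.
t = -0.970 / 0.597006 = -1.625.
df = n − 2 = 77.
One-sided p ≈ 0.0541, which is ≥ 0.05, so fail to reject H₀.
The data do not give significant evidence that the true slope on curing temperature is negative.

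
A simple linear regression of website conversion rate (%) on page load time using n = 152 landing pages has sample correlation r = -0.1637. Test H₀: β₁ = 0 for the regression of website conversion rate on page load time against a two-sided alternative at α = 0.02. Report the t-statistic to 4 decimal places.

t = -2.0323

t = r·√(n − 2)/√(1 − r²) = -0.1637·√150/√0.973202 = -2.0323.
df = n − 2 = 150.
Two-sided p ≈ 0.0439, which is ≥ 0.02, so fail to reject H₀.
The data do not give significant evidence of a linear association between page load time and website conversion rate.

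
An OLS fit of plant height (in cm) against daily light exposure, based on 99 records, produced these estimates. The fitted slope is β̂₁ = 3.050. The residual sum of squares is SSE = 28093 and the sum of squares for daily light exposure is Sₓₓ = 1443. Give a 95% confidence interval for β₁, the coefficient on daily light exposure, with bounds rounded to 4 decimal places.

(2.1608, 3.9392)

MSE = SSE/(n − 2) = 28093/97 = 289.619.
SE(β̂₁) = √(MSE/Sₓₓ) = √(289.619/1443) = 0.448002.
df = n − 2 = 97.
t* = t_{0.025, 97} = 1.984723.
Margin = t* × SE = 1.984723 × 0.448002 = 0.889160.
CI: 3.050 ± 0.889160 → (2.1608, 3.9392).
With 95% confidence, each one-unit increase in daily light exposure is associated with a change of between 2.1608 and 3.9392 cm in plant height.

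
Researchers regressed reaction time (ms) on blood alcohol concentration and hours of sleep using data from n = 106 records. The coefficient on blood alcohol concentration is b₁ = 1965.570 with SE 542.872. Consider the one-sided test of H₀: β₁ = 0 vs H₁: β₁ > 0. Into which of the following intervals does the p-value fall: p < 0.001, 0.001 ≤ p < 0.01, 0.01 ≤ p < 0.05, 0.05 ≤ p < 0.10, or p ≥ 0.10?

p < 0.001

t = 1965.570 / 542.872 = 3.621.
df = n − k − 1 = 106 − 2 − 1 = 103.
One-sided p = P(T_{103} > t) ≈ 0.0002.
So p < 0.001.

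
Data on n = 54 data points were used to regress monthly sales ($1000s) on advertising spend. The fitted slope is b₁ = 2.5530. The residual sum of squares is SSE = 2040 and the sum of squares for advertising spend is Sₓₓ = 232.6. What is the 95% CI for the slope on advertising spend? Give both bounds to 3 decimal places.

MSE = SSE/(n − 2) = 2040/52 = 39.2308.
SE(b₁) = √(MSE/Sₓₓ) = √(39.2308/232.6) = 0.410685.
df = n − 2 = 52.
t* = t_{0.025, 52} = 2.006647.
Margin = t* × SE = 2.006647 × 0.410685 = 0.82410.
CI: 2.5530 ± 0.82410 → (1.729, 3.377).
With 95% confidence, each one-unit increase in advertising spend is associated with a change of between 1.729 and 3.377 $1000s in monthly sales.

(1.729, 3.377)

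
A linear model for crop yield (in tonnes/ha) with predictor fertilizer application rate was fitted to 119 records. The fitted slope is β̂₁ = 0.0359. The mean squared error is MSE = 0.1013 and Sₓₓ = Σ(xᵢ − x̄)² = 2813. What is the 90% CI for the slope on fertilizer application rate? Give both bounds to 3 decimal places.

(0.026, 0.046)

SE(β̂₁) = √(MSE/Sₓₓ) = √(0.1013/2813) = 0.00600095.
df = n − 2 = 117.
t* = t_{0.05, 117} = 1.657982.
Margin = t* × SE = 1.657982 × 0.00600095 = 0.00995.
CI: 0.0359 ± 0.00995 → (0.026, 0.046).
With 90% confidence, each one-unit increase in fertilizer application rate is associated with a change of between 0.026 and 0.046 tonnes/ha in crop yield.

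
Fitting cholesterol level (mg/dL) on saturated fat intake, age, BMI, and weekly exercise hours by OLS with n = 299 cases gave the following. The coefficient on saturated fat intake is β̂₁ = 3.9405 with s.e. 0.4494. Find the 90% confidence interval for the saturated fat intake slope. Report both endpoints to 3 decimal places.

df = n − k − 1 = 299 − 4 − 1 = 294.
t* = t_{0.05, 294} = 1.650053.
Margin = t* × SE = 1.650053 × 0.4494 = 0.74153.
CI: 3.9405 ± 0.74153 → (3.199, 4.682).
With 90% confidence, each one-unit increase in saturated fat intake is associated with a change of between 3.199 and 4.682 mg/dL in cholesterol level, holding the other predictors fixed.

(3.199, 4.682)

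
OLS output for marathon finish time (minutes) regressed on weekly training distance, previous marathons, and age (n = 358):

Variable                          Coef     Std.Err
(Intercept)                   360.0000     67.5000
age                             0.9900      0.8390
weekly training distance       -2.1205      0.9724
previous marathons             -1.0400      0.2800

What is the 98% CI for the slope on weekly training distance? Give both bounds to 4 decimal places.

Read off: b = -2.1205, SE = 0.9724 for weekly training distance.
df = n − k − 1 = 358 − 3 − 1 = 354.
t* = t_{0.01, 354} = 2.336928.
Margin = t* × SE = 2.336928 × 0.9724 = 2.272429.
CI: -2.1205 ± 2.272429 → (-4.3929, 0.1519).

(-4.3929, 0.1519)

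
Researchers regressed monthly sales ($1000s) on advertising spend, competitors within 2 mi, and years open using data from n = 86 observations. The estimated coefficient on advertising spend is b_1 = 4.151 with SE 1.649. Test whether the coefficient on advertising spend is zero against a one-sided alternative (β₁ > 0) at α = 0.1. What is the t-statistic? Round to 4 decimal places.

t = 2.5173

H₀: β₁ = 0 vs H₁: β₁ > 0.
t = (b_1 − β₁⁰)/SE = 4.151 / 1.649 = 2.5173.
df = n − k − 1 = 86 − 3 − 1 = 82.
One-sided p ≈ 0.0069, which is < 0.1, so reject H₀.
There is evidence that the true slope on advertising spend is positive, holding the other predictors fixed.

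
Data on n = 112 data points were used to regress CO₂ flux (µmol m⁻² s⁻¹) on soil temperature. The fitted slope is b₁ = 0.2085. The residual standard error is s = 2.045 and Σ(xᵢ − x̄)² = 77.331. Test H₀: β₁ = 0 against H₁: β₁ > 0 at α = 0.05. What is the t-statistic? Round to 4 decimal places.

SE(b₁) = s/√Sₓₓ = 2.045/√77.331 = 0.23255.
t = 0.2085 / 0.23255 = 0.8966.
df = n − 2 = 110.
One-sided p ≈ 0.1860, which is ≥ 0.05, so fail to reject H₀.
The data do not give significant evidence that the true slope on soil temperature is positive.

t = 0.8966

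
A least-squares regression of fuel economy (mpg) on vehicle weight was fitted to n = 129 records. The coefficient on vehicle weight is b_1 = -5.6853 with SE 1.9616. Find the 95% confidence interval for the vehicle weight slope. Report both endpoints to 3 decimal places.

(-9.567, -1.804)

df = n − 2 = 129 − 2 = 127.
t* = t_{0.025, 127} = 1.97882.
Margin = t* × SE = 1.97882 × 1.9616 = 3.88165.
CI: -5.6853 ± 3.88165 → (-9.567, -1.804).
With 95% confidence, each one-unit increase in vehicle weight is associated with a change of between -9.567 and -1.804 mpg in fuel economy.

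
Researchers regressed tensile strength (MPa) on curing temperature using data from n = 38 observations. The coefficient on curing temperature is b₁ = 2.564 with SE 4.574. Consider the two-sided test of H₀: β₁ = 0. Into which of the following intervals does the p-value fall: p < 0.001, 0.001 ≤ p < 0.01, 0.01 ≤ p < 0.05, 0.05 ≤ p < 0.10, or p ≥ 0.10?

p ≥ 0.10

t = 2.564 / 4.574 = 0.561.
df = n − 2 = 38 − 2 = 36.
Two-sided p = 2·P(T_{36} > |t|) ≈ 0.5786.
So p ≥ 0.10.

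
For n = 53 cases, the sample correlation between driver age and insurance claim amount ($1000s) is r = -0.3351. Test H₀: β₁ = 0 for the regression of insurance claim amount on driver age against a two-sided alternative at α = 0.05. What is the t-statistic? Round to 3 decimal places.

t = r·√(n − 2)/√(1 − r²) = -0.3351·√51/√0.887708 = -2.540.
df = n − 2 = 51.
Two-sided p ≈ 0.0142, which is < 0.05, so reject H₀.
There is evidence of a linear association between driver age and insurance claim amount.

t = -2.540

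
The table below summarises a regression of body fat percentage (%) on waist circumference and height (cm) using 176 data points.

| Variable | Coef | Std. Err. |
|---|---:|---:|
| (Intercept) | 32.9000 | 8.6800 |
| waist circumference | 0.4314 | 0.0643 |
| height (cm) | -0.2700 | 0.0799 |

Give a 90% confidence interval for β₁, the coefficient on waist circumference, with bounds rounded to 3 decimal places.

(0.325, 0.538)

Read off: b = 0.4314, SE = 0.0643 for waist circumference.
df = n − k − 1 = 176 − 2 − 1 = 173.
t* = t_{0.05, 173} = 1.653709.
Margin = t* × SE = 1.653709 × 0.0643 = 0.10633.
CI: 0.4314 ± 0.10633 → (0.325, 0.538).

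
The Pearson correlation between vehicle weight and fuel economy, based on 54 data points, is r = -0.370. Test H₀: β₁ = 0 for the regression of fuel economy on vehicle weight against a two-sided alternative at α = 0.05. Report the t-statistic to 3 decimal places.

t = r·√(n − 2)/√(1 − r²) = -0.370·√52/√0.8631 = -2.872.
df = n − 2 = 52.
Two-sided p ≈ 0.0059, which is < 0.05, so reject H₀.
There is evidence of a linear association between vehicle weight and fuel economy.

t = -2.872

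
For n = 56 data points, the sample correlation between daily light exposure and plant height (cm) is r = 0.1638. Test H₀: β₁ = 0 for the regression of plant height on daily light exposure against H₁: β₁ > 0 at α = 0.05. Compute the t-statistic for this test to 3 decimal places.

t = r·√(n − 2)/√(1 − r²) = 0.1638·√54/√0.97317 = 1.220.
df = n − 2 = 54.
One-sided p ≈ 0.1139, which is ≥ 0.05, so fail to reject H₀.
The data do not give significant evidence of a linear association between daily light exposure and plant height.

t = 1.220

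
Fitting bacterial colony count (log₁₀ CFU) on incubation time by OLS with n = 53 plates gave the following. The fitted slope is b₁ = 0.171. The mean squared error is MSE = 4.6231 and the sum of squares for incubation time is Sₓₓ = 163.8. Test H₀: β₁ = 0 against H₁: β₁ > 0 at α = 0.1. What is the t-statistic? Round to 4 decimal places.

SE(b₁) = √(MSE/Sₓₓ) = √(4.6231/163.8) = 0.168.
t = 0.171 / 0.168 = 1.0179.
df = n − 2 = 51.
One-sided p ≈ 0.1568, which is ≥ 0.1, so fail to reject H₀.
The data do not give significant evidence that the true slope on incubation time is positive.

t = 1.0179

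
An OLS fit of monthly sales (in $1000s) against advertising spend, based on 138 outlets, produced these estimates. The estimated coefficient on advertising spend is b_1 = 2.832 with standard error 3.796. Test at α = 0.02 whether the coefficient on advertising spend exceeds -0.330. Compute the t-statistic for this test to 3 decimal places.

H₀: β₁ = -0.330 vs H₁: β₁ > -0.330.
t = (b_1 − β₁⁰)/SE = (2.832 − (-0.330)) / 3.796 = 0.833.
df = n − 2 = 138 − 2 = 136.
One-sided p ≈ 0.2032, which is ≥ 0.02, so fail to reject H₀.
The data do not give significant evidence that the true slope on advertising spend exceeds -0.330 $1000s per unit.

t = 0.833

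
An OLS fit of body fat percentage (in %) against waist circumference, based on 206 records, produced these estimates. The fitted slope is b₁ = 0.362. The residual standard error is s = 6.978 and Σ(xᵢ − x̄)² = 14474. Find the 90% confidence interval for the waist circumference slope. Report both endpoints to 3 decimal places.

(0.266, 0.458)

SE(b₁) = s/√Sₓₓ = 6.978/√14474 = 0.0580012.
df = n − 2 = 204.
t* = t_{0.05, 204} = 1.652357.
Margin = t* × SE = 1.652357 × 0.0580012 = 0.09584.
CI: 0.362 ± 0.09584 → (0.266, 0.458).
With 90% confidence, each one-unit increase in waist circumference is associated with a change of between 0.266 and 0.458 % in body fat percentage.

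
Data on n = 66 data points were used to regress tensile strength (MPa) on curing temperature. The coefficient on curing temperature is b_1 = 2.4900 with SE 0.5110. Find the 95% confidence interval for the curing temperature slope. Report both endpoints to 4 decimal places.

(1.4692, 3.5108)

df = n − 2 = 66 − 2 = 64.
t* = t_{0.025, 64} = 1.99773.
Margin = t* × SE = 1.99773 × 0.5110 = 1.020840.
CI: 2.4900 ± 1.020840 → (1.4692, 3.5108).
With 95% confidence, each one-unit increase in curing temperature is associated with a change of between 1.4692 and 3.5108 MPa in tensile strength.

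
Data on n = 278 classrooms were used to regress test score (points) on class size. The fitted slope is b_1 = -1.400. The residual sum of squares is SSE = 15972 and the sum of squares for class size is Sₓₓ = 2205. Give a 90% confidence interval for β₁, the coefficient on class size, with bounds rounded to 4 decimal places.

MSE = SSE/(n − 2) = 15972/276 = 57.8696.
SE(b_1) = √(MSE/Sₓₓ) = √(57.8696/2205) = 0.162002.
df = n − 2 = 276.
t* = t_{0.05, 276} = 1.650393.
Margin = t* × SE = 1.650393 × 0.162002 = 0.267367.
CI: -1.400 ± 0.267367 → (-1.6674, -1.1326).
With 90% confidence, each one-unit increase in class size is associated with a change of between -1.6674 and -1.1326 points in test score.

(-1.6674, -1.1326)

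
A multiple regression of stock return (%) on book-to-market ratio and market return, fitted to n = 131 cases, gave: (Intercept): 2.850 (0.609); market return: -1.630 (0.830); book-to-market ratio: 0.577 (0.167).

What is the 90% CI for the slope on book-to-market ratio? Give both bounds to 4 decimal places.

Read off: b = 0.577, SE = 0.167 for book-to-market ratio.
df = n − k − 1 = 131 − 2 − 1 = 128.
t* = t_{0.05, 128} = 1.656845.
Margin = t* × SE = 1.656845 × 0.167 = 0.276693.
CI: 0.577 ± 0.276693 → (0.3003, 0.8537).

(0.3003, 0.8537)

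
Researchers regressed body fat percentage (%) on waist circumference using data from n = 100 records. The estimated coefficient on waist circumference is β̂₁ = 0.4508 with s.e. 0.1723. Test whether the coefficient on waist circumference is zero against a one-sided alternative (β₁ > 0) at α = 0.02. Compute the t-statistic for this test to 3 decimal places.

H₀: β₁ = 0 vs H₁: β₁ > 0.
t = (β̂₁ − β₁⁰)/SE = 0.4508 / 0.1723 = 2.616.
df = n − 2 = 100 − 2 = 98.
One-sided p ≈ 0.0051, which is < 0.02, so reject H₀.
There is evidence that the true slope on waist circumference is positive.

t = 2.616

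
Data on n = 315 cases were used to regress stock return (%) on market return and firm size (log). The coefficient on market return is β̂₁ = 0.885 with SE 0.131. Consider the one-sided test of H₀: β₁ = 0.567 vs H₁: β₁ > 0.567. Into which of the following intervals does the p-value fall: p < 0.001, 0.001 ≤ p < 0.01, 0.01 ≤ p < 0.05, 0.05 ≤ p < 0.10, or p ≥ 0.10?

0.001 ≤ p < 0.01

t = (0.885 − 0.567) / 0.131 = 2.427.
df = n − k − 1 = 315 − 2 − 1 = 312.
One-sided p = P(T_{312} > t) ≈ 0.0079.
So 0.001 ≤ p < 0.01.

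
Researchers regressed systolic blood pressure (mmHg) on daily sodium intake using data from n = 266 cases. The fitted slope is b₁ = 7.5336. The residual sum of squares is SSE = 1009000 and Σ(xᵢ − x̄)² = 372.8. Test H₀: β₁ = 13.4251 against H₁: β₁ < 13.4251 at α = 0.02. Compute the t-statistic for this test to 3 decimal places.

t = -1.840

MSE = SSE/(n − 2) = 1009000/264 = 3821.97.
SE(b₁) = √(MSE/Sₓₓ) = √(3821.97/372.8) = 3.20188.
t = (7.5336 − 13.4251) / 3.20188 = -1.840.
df = n − 2 = 264.
One-sided p ≈ 0.0334, which is ≥ 0.02, so fail to reject H₀.
The data do not give significant evidence that the true slope on daily sodium intake is below 13.4251 mmHg per unit.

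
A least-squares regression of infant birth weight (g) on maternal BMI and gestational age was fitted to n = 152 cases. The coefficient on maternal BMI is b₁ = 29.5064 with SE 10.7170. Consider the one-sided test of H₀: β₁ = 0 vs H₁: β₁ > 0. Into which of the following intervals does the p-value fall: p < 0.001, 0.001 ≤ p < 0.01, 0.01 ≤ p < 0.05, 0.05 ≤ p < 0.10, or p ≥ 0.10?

t = 29.5064 / 10.7170 = 2.753.
df = n − k − 1 = 152 − 2 − 1 = 149.
One-sided p = P(T_{149} > t) ≈ 0.0033.
So 0.001 ≤ p < 0.01.

0.001 ≤ p < 0.01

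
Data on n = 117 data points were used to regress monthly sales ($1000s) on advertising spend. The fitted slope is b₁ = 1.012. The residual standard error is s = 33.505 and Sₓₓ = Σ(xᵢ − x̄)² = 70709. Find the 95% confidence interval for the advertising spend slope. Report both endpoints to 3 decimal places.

SE(b₁) = s/√Sₓₓ = 33.505/√70709 = 0.126001.
df = n − 2 = 115.
t* = t_{0.025, 115} = 1.980808.
Margin = t* × SE = 1.980808 × 0.126001 = 0.24958.
CI: 1.012 ± 0.24958 → (0.762, 1.262).
With 95% confidence, each one-unit increase in advertising spend is associated with a change of between 0.762 and 1.262 $1000s in monthly sales.

(0.762, 1.262)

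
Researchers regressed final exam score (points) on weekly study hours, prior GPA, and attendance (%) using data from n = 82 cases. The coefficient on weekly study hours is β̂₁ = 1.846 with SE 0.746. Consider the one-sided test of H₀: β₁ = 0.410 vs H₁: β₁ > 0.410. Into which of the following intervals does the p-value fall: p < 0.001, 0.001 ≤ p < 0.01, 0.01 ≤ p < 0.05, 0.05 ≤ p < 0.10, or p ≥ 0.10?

t = (1.846 − 0.410) / 0.746 = 1.925.
df = n − k − 1 = 82 − 3 − 1 = 78.
One-sided p = P(T_{78} > t) ≈ 0.0289.
So 0.01 ≤ p < 0.05.

0.01 ≤ p < 0.05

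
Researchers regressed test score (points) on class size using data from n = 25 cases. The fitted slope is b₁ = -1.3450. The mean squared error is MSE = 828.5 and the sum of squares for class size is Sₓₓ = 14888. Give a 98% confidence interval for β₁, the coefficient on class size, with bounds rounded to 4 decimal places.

(-1.9347, -0.7553)

SE(b₁) = √(MSE/Sₓₓ) = √(828.5/14888) = 0.2359.
df = n − 2 = 23.
t* = t_{0.01, 23} = 2.499867.
Margin = t* × SE = 2.499867 × 0.2359 = 0.589719.
CI: -1.3450 ± 0.589719 → (-1.9347, -0.7553).
With 98% confidence, each one-unit increase in class size is associated with a change of between -1.9347 and -0.7553 points in test score.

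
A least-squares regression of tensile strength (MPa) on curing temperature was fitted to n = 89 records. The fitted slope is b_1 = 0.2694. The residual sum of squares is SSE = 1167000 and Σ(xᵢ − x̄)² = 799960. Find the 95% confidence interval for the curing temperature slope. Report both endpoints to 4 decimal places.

MSE = SSE/(n − 2) = 1167000/87 = 13413.8.
SE(b_1) = √(MSE/Sₓₓ) = √(13413.8/799960) = 0.129492.
df = n − 2 = 87.
t* = t_{0.025, 87} = 1.987608.
Margin = t* × SE = 1.987608 × 0.129492 = 0.257379.
CI: 0.2694 ± 0.257379 → (0.0120, 0.5268).
With 95% confidence, each one-unit increase in curing temperature is associated with a change of between 0.0120 and 0.5268 MPa in tensile strength.

(0.0120, 0.5268)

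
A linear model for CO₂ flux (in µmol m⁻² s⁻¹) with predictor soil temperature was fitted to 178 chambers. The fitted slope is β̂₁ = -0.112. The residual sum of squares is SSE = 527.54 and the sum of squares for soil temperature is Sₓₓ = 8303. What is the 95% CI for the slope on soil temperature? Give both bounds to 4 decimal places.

MSE = SSE/(n − 2) = 527.54/176 = 2.99739.
SE(β̂₁) = √(MSE/Sₓₓ) = √(2.99739/8303) = 0.019.
df = n − 2 = 176.
t* = t_{0.025, 176} = 1.973534.
Margin = t* × SE = 1.973534 × 0.019 = 0.037497.
CI: -0.112 ± 0.037497 → (-0.1495, -0.0745).
With 95% confidence, each one-unit increase in soil temperature is associated with a change of between -0.1495 and -0.0745 µmol m⁻² s⁻¹ in CO₂ flux.

(-0.1495, -0.0745)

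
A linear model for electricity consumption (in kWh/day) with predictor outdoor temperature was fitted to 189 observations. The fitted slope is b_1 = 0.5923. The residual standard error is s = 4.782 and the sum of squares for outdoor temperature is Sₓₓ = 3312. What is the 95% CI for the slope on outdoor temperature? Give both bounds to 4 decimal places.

(0.4284, 0.7562)

SE(b_1) = s/√Sₓₓ = 4.782/√3312 = 0.083093.
df = n − 2 = 187.
t* = t_{0.025, 187} = 1.972731.
Margin = t* × SE = 1.972731 × 0.083093 = 0.163920.
CI: 0.5923 ± 0.163920 → (0.4284, 0.7562).
With 95% confidence, each one-unit increase in outdoor temperature is associated with a change of between 0.4284 and 0.7562 kWh/day in electricity consumption.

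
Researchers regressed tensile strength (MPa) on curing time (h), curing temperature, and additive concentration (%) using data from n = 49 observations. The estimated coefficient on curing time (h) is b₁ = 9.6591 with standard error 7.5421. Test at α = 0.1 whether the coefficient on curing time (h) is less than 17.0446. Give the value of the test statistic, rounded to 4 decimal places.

H₀: β₁ = 17.0446 vs H₁: β₁ < 17.0446.
t = (b₁ − β₁⁰)/SE = (9.6591 − 17.0446) / 7.5421 = -0.9792.
df = n − k − 1 = 49 − 3 − 1 = 45.
One-sided p ≈ 0.1663, which is ≥ 0.1, so fail to reject H₀.
The data do not give significant evidence that the true slope on curing time (h) is below 17.0446 MPa per unit, holding the other predictors fixed.

t = -0.9792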